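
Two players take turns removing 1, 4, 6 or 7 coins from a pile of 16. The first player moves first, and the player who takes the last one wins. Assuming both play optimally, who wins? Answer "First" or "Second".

First

Positions where the player to move wins (W) vs loses (L):
i:   0  1  2  3  4  5  6  7  8  9 10 11 12 13 14 15 16
     L  W  L  W  W  L  W  W  W  W  L  W  W  L  W  L  W
Position 16 is W, so the first player wins.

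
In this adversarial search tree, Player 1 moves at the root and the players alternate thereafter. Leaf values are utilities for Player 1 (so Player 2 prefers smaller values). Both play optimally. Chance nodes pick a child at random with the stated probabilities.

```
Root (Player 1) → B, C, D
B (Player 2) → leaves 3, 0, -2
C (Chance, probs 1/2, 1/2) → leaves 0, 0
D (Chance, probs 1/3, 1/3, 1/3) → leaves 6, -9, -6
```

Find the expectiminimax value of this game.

0

B (Player 2): min(3, 0, -2) = -2
C (Chance): 1/2·0 + 1/2·0 = 0
D (Chance): 1/3·6 + 1/3·-9 + 1/3·-6 = -3
Root (Player 1): max(-2, 0, -3) = 0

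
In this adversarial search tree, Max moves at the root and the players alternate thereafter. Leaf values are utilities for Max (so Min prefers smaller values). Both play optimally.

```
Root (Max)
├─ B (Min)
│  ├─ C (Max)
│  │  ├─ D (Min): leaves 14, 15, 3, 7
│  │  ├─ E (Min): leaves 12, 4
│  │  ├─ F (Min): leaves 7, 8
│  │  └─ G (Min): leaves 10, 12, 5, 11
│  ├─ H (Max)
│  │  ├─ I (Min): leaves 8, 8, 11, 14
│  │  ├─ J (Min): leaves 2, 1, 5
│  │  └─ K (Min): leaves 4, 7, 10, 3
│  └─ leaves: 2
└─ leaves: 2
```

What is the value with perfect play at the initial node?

D (Min): min(14, 15, 3, 7) = 3
E (Min): min(12, 4) = 4
F (Min): min(7, 8) = 7
G (Min): min(10, 12, 5, 11) = 5
C (Max): max(3, 4, 7, 5) = 7
I (Min): min(8, 8, 11, 14) = 8
J (Min): min(2, 1, 5) = 1
K (Min): min(4, 7, 10, 3) = 3
H (Max): max(8, 1, 3) = 8
B (Min): min(7, 8, 2) = 2
Root (Max): max(2, 2) = 2

2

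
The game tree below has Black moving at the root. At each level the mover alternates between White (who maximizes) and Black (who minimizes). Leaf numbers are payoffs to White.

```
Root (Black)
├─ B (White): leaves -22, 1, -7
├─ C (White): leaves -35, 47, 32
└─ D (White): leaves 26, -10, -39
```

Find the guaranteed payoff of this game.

1

B (White): max(-22, 1, -7) = 1
C (White): max(-35, 47, 32) = 47
D (White): max(26, -10, -39) = 26
Root (Black): min(1, 47, 26) = 1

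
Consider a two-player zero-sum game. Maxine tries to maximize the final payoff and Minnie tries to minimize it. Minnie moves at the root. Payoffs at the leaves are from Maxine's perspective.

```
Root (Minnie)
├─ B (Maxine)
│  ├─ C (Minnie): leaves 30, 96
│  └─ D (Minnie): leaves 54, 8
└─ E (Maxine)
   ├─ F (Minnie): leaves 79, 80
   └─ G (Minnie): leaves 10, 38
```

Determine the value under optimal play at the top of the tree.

C (Minnie): min(30, 96) = 30
D (Minnie): min(54, 8) = 8
B (Maxine): max(30, 8) = 30
F (Minnie): min(79, 80) = 79
G (Minnie): min(10, 38) = 10
E (Maxine): max(79, 10) = 79
Root (Minnie): min(30, 79) = 30

30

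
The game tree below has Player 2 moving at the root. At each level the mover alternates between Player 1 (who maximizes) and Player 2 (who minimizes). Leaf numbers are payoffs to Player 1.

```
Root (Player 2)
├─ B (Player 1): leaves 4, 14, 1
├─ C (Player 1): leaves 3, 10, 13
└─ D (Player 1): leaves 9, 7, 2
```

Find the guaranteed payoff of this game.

9

B (Player 1): max(4, 14, 1) = 14
C (Player 1): max(3, 10, 13) = 13
D (Player 1): max(9, 7, 2) = 9
Root (Player 2): min(14, 13, 9) = 9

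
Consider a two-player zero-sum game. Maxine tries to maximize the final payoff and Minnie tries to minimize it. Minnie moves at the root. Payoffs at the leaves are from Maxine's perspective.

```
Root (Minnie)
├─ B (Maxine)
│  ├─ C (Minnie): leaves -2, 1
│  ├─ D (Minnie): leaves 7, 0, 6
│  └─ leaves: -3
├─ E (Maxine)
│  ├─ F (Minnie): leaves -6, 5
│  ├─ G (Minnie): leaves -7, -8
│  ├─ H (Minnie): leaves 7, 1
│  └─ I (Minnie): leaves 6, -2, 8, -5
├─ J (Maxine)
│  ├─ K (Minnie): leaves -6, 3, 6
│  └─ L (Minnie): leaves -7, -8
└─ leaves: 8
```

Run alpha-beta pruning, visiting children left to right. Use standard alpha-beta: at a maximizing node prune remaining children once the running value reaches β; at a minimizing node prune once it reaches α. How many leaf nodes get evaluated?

16

C [α=-∞,β=+∞]: v=-2
D [α=-2,β=+∞]: v=0
B [α=-∞,β=+∞]: v=0
F [α=-∞,β=0]: v=-6
G [α=-6,β=0]: v=-7 after child 1 ≤ α → α-cutoff, skip 1
H [α=-6,β=0]: v=1
E [α=-∞,β=0]: v=1 after child 3 ≥ β → β-cutoff, skip 1
K [α=-∞,β=0]: v=-6
L [α=-6,β=0]: v=-7 after child 1 ≤ α → α-cutoff, skip 1
J [α=-∞,β=0]: v=-6
Root [α=-∞,β=+∞]: v=-6
Leaves evaluated: 16 of 22.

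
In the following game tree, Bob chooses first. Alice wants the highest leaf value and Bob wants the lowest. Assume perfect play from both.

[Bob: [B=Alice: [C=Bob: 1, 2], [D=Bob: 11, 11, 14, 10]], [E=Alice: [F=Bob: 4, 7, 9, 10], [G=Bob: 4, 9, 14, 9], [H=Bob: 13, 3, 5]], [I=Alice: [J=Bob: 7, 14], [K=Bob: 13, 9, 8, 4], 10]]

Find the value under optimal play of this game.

4

C (Bob): min(1, 2) = 1
D (Bob): min(11, 11, 14, 10) = 10
B (Alice): max(1, 10) = 10
F (Bob): min(4, 7, 9, 10) = 4
G (Bob): min(4, 9, 14, 9) = 4
H (Bob): min(13, 3, 5) = 3
E (Alice): max(4, 4, 3) = 4
J (Bob): min(7, 14) = 7
K (Bob): min(13, 9, 8, 4) = 4
I (Alice): max(7, 4, 10) = 10
Root (Bob): min(10, 4, 10) = 4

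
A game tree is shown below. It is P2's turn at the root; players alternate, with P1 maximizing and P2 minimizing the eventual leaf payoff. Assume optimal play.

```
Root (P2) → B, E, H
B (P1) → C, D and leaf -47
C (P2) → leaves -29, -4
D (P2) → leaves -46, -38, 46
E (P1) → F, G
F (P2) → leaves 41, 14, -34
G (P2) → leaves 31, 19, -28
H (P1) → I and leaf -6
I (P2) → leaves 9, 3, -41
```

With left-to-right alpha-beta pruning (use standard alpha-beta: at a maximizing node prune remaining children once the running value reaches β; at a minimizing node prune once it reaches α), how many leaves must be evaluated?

14

C [α=-∞,β=+∞]: v=-29
D [α=-29,β=+∞]: v=-46 after child 1 ≤ α → α-cutoff, skip 2
B [α=-∞,β=+∞]: v=-29
F [α=-∞,β=-29]: v=-34
G [α=-34,β=-29]: v=-28
E [α=-∞,β=-29]: v=-28
I [α=-∞,β=-29]: v=-41
H [α=-∞,β=-29]: v=-6
Root [α=-∞,β=+∞]: v=-29
Leaves evaluated: 14 of 16.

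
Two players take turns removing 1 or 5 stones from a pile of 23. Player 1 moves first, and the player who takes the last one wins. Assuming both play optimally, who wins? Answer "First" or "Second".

Compute winning (W) and losing (L) positions by backward induction:
i:   0  1  2  3  4  5  6  7  8  9 10 11 12 13 14 15 16 17 18 19 20 21 22 23
     L  W  L  W  L  W  L  W  L  W  L  W  L  W  L  W  L  W  L  W  L  W  L  W
Position 23 is W, so the first player wins.

First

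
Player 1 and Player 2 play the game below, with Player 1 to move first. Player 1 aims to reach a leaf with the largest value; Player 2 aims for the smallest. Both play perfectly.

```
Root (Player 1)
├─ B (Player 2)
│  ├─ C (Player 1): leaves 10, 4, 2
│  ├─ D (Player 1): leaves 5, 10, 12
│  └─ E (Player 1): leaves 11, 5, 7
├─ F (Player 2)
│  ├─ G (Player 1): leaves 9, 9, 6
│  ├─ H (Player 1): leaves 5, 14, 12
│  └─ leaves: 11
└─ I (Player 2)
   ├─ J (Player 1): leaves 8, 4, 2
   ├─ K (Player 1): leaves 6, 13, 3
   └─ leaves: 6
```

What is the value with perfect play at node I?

6

J: max(8, 4, 2) = 8
K: max(6, 13, 3) = 13
I: min(8, 13, 6) = 6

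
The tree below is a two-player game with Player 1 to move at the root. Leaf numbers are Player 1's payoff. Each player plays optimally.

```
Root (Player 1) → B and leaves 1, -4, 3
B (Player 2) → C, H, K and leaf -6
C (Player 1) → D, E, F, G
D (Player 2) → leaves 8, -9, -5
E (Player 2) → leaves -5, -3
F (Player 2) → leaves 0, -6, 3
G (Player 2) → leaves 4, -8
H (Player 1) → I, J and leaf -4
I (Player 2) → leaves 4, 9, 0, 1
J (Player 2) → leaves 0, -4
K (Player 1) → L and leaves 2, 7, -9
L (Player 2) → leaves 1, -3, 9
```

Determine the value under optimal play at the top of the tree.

D (Player 2): min(8, -9, -5) = -9
E (Player 2): min(-5, -3) = -5
F (Player 2): min(0, -6, 3) = -6
G (Player 2): min(4, -8) = -8
C (Player 1): max(-9, -5, -6, -8) = -5
I (Player 2): min(4, 9, 0, 1) = 0
J (Player 2): min(0, -4) = -4
H (Player 1): max(0, -4, -4) = 0
L (Player 2): min(1, -3, 9) = -3
K (Player 1): max(-3, 2, 7, -9) = 7
B (Player 2): min(-5, 0, 7, -6) = -6
Root (Player 1): max(-6, 1, -4, 3) = 3

3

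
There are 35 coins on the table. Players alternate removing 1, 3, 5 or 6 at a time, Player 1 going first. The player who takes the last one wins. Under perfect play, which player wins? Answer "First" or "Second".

W/L table (W = player to move can force a win):
i:   0  1  2  3  4  5  6  7  8  9 10 11 12 13 14 15 16 17 18 19 20 21 22 23 24 25 26 27 28 29 30 31 32 33 34 35
     L  W  L  W  L  W  W  W  W  W  W  L  W  L  W  L  W  W  W  W  W  W  L  W  L  W  L  W  W  W  W  W  W  L  W  L
Position 35 is L, so the second player wins.

Second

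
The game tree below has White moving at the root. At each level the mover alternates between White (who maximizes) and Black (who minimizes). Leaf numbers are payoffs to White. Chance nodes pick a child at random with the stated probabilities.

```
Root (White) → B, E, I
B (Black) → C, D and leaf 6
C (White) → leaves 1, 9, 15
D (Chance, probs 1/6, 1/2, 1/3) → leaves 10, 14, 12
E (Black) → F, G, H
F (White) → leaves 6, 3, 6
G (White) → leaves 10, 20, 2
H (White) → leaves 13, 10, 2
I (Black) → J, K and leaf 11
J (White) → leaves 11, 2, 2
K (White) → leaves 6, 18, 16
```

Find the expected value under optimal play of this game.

C (White): max(1, 9, 15) = 15
D (Chance): 1/6·10 + 1/2·14 + 1/3·12 = 12.67
B (Black): min(15, 12.67, 6) = 6
F (White): max(6, 3, 6) = 6
G (White): max(10, 20, 2) = 20
H (White): max(13, 10, 2) = 13
E (Black): min(6, 20, 13) = 6
J (White): max(11, 2, 2) = 11
K (White): max(6, 18, 16) = 18
I (Black): min(11, 18, 11) = 11
Root (White): max(6, 6, 11) = 11

11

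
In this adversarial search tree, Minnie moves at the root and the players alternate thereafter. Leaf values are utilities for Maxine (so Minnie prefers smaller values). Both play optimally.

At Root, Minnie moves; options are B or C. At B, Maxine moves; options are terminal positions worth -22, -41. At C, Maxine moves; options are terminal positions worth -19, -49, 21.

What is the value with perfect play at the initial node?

B (Maxine): max(-22, -41) = -22
C (Maxine): max(-19, -49, 21) = 21
Root (Minnie): min(-22, 21) = -22

-22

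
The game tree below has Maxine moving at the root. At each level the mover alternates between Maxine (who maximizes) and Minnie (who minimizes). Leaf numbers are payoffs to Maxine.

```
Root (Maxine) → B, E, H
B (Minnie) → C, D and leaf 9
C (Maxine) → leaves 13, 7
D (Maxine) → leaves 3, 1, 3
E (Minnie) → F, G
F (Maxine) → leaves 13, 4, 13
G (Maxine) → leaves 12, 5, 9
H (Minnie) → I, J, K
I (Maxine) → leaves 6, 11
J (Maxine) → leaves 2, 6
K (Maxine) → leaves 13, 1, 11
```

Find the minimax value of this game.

C (Maxine): max(13, 7) = 13
D (Maxine): max(3, 1, 3) = 3
B (Minnie): min(13, 3, 9) = 3
F (Maxine): max(13, 4, 13) = 13
G (Maxine): max(12, 5, 9) = 12
E (Minnie): min(13, 12) = 12
I (Maxine): max(6, 11) = 11
J (Maxine): max(2, 6) = 6
K (Maxine): max(13, 1, 11) = 13
H (Minnie): min(11, 6, 13) = 6
Root (Maxine): max(3, 12, 6) = 12

12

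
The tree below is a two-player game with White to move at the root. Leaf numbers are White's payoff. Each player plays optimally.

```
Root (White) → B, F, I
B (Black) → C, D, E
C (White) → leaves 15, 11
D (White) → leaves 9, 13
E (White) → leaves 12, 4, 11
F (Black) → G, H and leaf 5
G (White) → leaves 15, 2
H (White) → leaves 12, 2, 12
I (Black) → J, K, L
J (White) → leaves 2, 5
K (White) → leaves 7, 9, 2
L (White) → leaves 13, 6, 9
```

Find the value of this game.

C (White): max(15, 11) = 15
D (White): max(9, 13) = 13
E (White): max(12, 4, 11) = 12
B (Black): min(15, 13, 12) = 12
G (White): max(15, 2) = 15
H (White): max(12, 2, 12) = 12
F (Black): min(15, 12, 5) = 5
J (White): max(2, 5) = 5
K (White): max(7, 9, 2) = 9
L (White): max(13, 6, 9) = 13
I (Black): min(5, 9, 13) = 5
Root (White): max(12, 5, 5) = 12

12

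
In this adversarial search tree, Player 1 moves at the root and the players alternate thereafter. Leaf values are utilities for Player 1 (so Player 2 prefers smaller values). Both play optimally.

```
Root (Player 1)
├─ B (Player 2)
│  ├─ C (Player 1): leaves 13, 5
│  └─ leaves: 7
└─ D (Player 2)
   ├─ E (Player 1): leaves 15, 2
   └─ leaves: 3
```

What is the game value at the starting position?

C (Player 1): max(13, 5) = 13
B (Player 2): min(13, 7) = 7
E (Player 1): max(15, 2) = 15
D (Player 2): min(15, 3) = 3
Root (Player 1): max(7, 3) = 7

7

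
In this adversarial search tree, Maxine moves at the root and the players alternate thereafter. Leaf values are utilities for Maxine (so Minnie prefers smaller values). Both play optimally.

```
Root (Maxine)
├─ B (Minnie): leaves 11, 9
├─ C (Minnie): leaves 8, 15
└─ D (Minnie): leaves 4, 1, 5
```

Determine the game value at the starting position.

9

B (Minnie): min(11, 9) = 9
C (Minnie): min(8, 15) = 8
D (Minnie): min(4, 1, 5) = 1
Root (Maxine): max(9, 8, 1) = 9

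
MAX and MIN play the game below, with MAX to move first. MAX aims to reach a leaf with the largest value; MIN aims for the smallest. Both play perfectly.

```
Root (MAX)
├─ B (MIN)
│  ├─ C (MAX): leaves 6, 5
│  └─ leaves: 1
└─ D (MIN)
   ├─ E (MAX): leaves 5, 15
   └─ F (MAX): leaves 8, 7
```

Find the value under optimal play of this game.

8

C (MAX): max(6, 5) = 6
B (MIN): min(6, 1) = 1
E (MAX): max(5, 15) = 15
F (MAX): max(8, 7) = 8
D (MIN): min(15, 8) = 8
Root (MAX): max(1, 8) = 8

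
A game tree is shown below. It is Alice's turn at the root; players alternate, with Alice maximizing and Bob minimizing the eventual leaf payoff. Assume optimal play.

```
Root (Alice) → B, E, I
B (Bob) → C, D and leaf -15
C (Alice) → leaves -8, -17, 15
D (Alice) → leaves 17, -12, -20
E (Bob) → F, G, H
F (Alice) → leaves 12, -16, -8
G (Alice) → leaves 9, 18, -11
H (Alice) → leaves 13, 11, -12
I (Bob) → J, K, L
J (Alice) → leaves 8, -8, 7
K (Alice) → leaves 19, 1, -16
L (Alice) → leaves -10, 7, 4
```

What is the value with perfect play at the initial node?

C (Alice): max(-8, -17, 15) = 15
D (Alice): max(17, -12, -20) = 17
B (Bob): min(15, 17, -15) = -15
F (Alice): max(12, -16, -8) = 12
G (Alice): max(9, 18, -11) = 18
H (Alice): max(13, 11, -12) = 13
E (Bob): min(12, 18, 13) = 12
J (Alice): max(8, -8, 7) = 8
K (Alice): max(19, 1, -16) = 19
L (Alice): max(-10, 7, 4) = 7
I (Bob): min(8, 19, 7) = 7
Root (Alice): max(-15, 12, 7) = 12

12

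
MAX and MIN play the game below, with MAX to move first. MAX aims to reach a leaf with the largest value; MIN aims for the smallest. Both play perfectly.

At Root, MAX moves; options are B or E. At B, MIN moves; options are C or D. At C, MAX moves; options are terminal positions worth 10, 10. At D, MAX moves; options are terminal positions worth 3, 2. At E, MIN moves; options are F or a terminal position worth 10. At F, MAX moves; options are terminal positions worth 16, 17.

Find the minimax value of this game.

10

C (MAX): max(10, 10) = 10
D (MAX): max(3, 2) = 3
B (MIN): min(10, 3) = 3
F (MAX): max(16, 17) = 17
E (MIN): min(17, 10) = 10
Root (MAX): max(3, 10) = 10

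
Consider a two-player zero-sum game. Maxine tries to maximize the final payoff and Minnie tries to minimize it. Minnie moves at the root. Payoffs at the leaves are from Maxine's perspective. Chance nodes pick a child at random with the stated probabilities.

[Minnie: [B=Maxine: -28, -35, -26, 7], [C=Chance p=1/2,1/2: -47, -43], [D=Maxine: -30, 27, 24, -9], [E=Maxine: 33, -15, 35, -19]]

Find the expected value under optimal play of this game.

-45

B (Maxine): max(-28, -35, -26, 7) = 7
C (Chance): 1/2·-47 + 1/2·-43 = -45
D (Maxine): max(-30, 27, 24, -9) = 27
E (Maxine): max(33, -15, 35, -19) = 35
Root (Minnie): min(7, -45, 27, 35) = -45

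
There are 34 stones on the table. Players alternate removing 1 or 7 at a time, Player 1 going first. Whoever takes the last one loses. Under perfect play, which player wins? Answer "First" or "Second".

First

Positions where the player to move wins (W) vs loses (L):
i:   0  1  2  3  4  5  6  7  8  9 10 11 12 13 14 15 16 17 18 19 20 21 22 23 24 25 26 27 28 29 30 31 32 33 34
     W  L  W  L  W  L  W  L  W  L  W  L  W  L  W  L  W  L  W  L  W  L  W  L  W  L  W  L  W  L  W  L  W  L  W
Position 34 is W, so the first player wins.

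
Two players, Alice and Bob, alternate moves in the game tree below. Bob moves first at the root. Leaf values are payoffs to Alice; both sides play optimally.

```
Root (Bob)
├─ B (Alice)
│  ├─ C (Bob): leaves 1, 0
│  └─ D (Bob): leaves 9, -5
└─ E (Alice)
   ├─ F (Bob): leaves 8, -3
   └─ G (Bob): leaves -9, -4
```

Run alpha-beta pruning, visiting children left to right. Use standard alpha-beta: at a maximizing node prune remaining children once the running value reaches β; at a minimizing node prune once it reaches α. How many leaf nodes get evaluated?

7

C [α=-∞,β=+∞]: v=0
D [α=0,β=+∞]: v=-5
B [α=-∞,β=+∞]: v=0
F [α=-∞,β=0]: v=-3
G [α=-3,β=0]: v=-9 after child 1 ≤ α → α-cutoff, skip 1
E [α=-∞,β=0]: v=-3
Root [α=-∞,β=+∞]: v=-3
Leaves evaluated: 7 of 8.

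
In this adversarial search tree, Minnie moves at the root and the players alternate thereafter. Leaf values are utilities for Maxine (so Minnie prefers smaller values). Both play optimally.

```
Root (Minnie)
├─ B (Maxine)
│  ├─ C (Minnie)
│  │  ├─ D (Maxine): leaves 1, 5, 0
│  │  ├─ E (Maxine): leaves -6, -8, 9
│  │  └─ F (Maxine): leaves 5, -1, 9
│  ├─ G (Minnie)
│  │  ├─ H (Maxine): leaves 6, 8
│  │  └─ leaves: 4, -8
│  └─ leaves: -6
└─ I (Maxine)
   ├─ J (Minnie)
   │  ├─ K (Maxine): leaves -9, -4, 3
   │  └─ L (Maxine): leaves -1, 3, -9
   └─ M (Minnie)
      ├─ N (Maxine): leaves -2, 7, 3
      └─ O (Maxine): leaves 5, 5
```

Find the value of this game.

5

D (Maxine): max(1, 5, 0) = 5
E (Maxine): max(-6, -8, 9) = 9
F (Maxine): max(5, -1, 9) = 9
C (Minnie): min(5, 9, 9) = 5
H (Maxine): max(6, 8) = 8
G (Minnie): min(8, 4, -8) = -8
B (Maxine): max(5, -8, -6) = 5
K (Maxine): max(-9, -4, 3) = 3
L (Maxine): max(-1, 3, -9) = 3
J (Minnie): min(3, 3) = 3
N (Maxine): max(-2, 7, 3) = 7
O (Maxine): max(5, 5) = 5
M (Minnie): min(7, 5) = 5
I (Maxine): max(3, 5) = 5
Root (Minnie): min(5, 5) = 5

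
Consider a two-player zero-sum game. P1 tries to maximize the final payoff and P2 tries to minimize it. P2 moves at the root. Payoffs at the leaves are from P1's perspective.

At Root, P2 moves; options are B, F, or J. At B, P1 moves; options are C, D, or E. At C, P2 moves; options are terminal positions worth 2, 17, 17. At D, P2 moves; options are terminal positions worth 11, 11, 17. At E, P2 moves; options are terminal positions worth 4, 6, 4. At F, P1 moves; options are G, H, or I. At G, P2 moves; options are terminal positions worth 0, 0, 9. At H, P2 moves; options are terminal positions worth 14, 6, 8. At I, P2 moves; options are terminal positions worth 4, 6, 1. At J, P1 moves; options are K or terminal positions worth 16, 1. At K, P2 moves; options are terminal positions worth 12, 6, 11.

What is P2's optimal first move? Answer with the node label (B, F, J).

C (P2): min(2, 17, 17) = 2
D (P2): min(11, 11, 17) = 11
E (P2): min(4, 6, 4) = 4
B (P1): max(2, 11, 4) = 11
G (P2): min(0, 0, 9) = 0
H (P2): min(14, 6, 8) = 6
I (P2): min(4, 6, 1) = 1
F (P1): max(0, 6, 1) = 6
K (P2): min(12, 6, 11) = 6
J (P1): max(6, 16, 1) = 16
Root (P2): min(11, 6, 16) = 6
P2 picks the child with the lowest value: F (value 6).

F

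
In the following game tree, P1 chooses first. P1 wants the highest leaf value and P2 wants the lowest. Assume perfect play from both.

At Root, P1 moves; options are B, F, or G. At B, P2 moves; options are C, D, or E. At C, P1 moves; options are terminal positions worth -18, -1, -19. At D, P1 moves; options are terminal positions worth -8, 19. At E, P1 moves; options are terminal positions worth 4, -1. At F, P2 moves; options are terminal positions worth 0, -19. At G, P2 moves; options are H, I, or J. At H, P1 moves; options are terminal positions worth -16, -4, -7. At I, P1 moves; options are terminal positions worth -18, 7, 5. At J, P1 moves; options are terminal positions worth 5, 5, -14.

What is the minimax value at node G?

H: max(-16, -4, -7) = -4
I: max(-18, 7, 5) = 7
J: max(5, 5, -14) = 5
G: min(-4, 7, 5) = -4

-4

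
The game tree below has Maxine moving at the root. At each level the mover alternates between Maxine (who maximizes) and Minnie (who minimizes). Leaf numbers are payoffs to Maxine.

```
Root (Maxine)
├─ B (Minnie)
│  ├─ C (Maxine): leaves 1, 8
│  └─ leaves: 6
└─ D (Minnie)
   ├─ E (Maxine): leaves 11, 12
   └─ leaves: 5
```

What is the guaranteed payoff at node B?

C: max(1, 8) = 8
B: min(8, 6) = 6

6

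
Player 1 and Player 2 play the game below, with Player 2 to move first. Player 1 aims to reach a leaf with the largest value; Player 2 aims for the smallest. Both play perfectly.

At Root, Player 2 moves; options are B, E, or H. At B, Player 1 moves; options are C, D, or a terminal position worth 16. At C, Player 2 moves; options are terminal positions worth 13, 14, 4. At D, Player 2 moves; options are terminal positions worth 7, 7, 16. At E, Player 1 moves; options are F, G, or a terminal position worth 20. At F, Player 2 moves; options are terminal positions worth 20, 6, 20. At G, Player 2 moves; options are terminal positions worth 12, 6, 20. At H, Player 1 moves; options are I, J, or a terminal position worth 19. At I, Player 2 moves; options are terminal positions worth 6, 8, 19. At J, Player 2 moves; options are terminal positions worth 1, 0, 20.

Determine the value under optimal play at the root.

16

C (Player 2): min(13, 14, 4) = 4
D (Player 2): min(7, 7, 16) = 7
B (Player 1): max(4, 7, 16) = 16
F (Player 2): min(20, 6, 20) = 6
G (Player 2): min(12, 6, 20) = 6
E (Player 1): max(6, 6, 20) = 20
I (Player 2): min(6, 8, 19) = 6
J (Player 2): min(1, 0, 20) = 0
H (Player 1): max(6, 0, 19) = 19
Root (Player 2): min(16, 20, 19) = 16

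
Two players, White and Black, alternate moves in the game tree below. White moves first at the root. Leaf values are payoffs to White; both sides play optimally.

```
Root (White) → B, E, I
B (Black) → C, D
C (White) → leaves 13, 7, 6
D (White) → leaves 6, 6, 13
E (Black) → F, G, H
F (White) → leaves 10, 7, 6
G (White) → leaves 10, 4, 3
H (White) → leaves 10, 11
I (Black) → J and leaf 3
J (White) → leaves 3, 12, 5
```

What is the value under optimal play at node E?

10

F: max(10, 7, 6) = 10
G: max(10, 4, 3) = 10
H: max(10, 11) = 11
E: min(10, 10, 11) = 10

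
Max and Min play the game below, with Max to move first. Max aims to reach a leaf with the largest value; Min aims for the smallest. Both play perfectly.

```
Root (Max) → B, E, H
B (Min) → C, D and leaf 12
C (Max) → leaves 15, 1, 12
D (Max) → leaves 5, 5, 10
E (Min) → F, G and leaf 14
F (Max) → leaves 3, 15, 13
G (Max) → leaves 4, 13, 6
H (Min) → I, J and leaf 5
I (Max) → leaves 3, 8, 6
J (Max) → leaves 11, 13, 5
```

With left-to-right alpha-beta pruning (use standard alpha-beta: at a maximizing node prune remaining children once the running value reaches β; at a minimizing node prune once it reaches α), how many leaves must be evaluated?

C [α=-∞,β=+∞]: v=15
D [α=-∞,β=15]: v=10
B [α=-∞,β=+∞]: v=10
F [α=10,β=+∞]: v=15
G [α=10,β=15]: v=13
E [α=10,β=+∞]: v=13
I [α=13,β=+∞]: v=8
H [α=13,β=+∞]: v=8 after child 1 ≤ α → α-cutoff, skip 2
Root [α=-∞,β=+∞]: v=13
Leaves evaluated: 17 of 21.

17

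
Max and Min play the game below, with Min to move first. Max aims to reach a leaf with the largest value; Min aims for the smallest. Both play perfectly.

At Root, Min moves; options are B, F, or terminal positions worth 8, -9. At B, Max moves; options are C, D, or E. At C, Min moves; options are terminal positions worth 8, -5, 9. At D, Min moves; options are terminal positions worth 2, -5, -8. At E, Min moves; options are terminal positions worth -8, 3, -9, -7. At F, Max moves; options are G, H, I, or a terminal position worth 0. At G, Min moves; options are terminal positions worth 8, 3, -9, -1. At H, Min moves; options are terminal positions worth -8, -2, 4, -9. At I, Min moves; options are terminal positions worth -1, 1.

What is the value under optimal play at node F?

0

G: min(8, 3, -9, -1) = -9
H: min(-8, -2, 4, -9) = -9
I: min(-1, 1) = -1
F: max(-9, -9, -1, 0) = 0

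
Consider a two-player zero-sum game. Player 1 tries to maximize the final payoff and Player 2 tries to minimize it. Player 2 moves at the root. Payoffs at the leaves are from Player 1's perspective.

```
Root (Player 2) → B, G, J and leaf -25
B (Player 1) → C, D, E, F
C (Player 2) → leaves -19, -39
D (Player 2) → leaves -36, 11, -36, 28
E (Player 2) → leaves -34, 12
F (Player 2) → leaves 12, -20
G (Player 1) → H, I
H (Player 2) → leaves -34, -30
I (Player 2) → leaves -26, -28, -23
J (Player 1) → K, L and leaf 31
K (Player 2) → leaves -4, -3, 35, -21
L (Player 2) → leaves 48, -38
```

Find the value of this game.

-28

C (Player 2): min(-19, -39) = -39
D (Player 2): min(-36, 11, -36, 28) = -36
E (Player 2): min(-34, 12) = -34
F (Player 2): min(12, -20) = -20
B (Player 1): max(-39, -36, -34, -20) = -20
H (Player 2): min(-34, -30) = -34
I (Player 2): min(-26, -28, -23) = -28
G (Player 1): max(-34, -28) = -28
K (Player 2): min(-4, -3, 35, -21) = -21
L (Player 2): min(48, -38) = -38
J (Player 1): max(-21, -38, 31) = 31
Root (Player 2): min(-20, -28, 31, -25) = -28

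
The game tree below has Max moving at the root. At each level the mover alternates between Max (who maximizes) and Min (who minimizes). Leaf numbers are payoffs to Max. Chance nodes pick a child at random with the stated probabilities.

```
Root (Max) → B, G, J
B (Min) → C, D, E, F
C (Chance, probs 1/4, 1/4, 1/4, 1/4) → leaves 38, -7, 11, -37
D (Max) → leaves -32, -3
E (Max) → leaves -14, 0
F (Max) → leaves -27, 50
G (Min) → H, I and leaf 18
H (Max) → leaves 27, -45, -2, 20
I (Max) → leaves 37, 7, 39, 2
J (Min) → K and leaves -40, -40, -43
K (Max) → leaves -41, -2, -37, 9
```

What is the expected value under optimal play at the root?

18

C (Chance): 1/4·38 + 1/4·-7 + 1/4·11 + 1/4·-37 = 1.25
D (Max): max(-32, -3) = -3
E (Max): max(-14, 0) = 0
F (Max): max(-27, 50) = 50
B (Min): min(1.25, -3, 0, 50) = -3
H (Max): max(27, -45, -2, 20) = 27
I (Max): max(37, 7, 39, 2) = 39
G (Min): min(27, 39, 18) = 18
K (Max): max(-41, -2, -37, 9) = 9
J (Min): min(9, -40, -40, -43) = -43
Root (Max): max(-3, 18, -43) = 18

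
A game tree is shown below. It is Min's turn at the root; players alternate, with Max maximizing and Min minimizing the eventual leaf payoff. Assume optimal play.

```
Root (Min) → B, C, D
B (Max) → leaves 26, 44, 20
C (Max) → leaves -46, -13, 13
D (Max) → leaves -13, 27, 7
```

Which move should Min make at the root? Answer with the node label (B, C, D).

C

B (Max): max(26, 44, 20) = 44
C (Max): max(-46, -13, 13) = 13
D (Max): max(-13, 27, 7) = 27
Root (Min): min(44, 13, 27) = 13
Min picks the child with the lowest value: C (value 13).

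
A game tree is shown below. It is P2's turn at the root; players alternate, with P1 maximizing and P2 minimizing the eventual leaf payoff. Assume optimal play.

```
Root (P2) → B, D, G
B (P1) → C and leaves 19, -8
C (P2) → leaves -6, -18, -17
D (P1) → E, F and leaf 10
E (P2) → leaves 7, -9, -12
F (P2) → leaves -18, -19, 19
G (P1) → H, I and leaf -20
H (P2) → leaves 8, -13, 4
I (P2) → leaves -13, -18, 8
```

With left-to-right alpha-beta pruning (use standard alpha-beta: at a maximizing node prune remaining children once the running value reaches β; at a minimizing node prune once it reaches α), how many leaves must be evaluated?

15

C [α=-∞,β=+∞]: v=-18
B [α=-∞,β=+∞]: v=19
E [α=-∞,β=19]: v=-12
F [α=-12,β=19]: v=-18 after child 1 ≤ α → α-cutoff, skip 2
D [α=-∞,β=19]: v=10
H [α=-∞,β=10]: v=-13
I [α=-13,β=10]: v=-13 after child 1 ≤ α → α-cutoff, skip 2
G [α=-∞,β=10]: v=-13
Root [α=-∞,β=+∞]: v=-13
Leaves evaluated: 15 of 19.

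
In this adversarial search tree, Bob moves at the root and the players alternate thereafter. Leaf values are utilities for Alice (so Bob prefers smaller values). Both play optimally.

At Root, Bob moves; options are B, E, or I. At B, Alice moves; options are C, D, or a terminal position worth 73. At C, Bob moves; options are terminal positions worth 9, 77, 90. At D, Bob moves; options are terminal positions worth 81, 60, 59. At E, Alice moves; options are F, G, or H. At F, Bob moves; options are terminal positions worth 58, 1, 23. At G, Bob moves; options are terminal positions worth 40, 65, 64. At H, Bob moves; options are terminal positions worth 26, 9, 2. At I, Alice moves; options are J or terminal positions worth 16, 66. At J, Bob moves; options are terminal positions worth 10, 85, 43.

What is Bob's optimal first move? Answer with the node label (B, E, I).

C (Bob): min(9, 77, 90) = 9
D (Bob): min(81, 60, 59) = 59
B (Alice): max(9, 59, 73) = 73
F (Bob): min(58, 1, 23) = 1
G (Bob): min(40, 65, 64) = 40
H (Bob): min(26, 9, 2) = 2
E (Alice): max(1, 40, 2) = 40
J (Bob): min(10, 85, 43) = 10
I (Alice): max(10, 16, 66) = 66
Root (Bob): min(73, 40, 66) = 40
Bob picks the child with the lowest value: E (value 40).

E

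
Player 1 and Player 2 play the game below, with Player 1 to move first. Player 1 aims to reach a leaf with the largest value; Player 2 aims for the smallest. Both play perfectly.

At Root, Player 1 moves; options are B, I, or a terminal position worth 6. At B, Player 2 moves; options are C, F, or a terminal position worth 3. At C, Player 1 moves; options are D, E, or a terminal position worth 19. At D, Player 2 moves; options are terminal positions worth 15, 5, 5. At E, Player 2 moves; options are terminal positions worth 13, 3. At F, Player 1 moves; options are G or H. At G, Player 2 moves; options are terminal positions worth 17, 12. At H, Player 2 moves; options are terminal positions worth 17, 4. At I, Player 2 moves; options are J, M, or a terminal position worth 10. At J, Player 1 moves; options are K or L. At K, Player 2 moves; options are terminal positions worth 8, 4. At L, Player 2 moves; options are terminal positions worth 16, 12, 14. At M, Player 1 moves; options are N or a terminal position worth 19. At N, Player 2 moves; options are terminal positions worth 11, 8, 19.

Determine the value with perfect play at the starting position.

D (Player 2): min(15, 5, 5) = 5
E (Player 2): min(13, 3) = 3
C (Player 1): max(5, 3, 19) = 19
G (Player 2): min(17, 12) = 12
H (Player 2): min(17, 4) = 4
F (Player 1): max(12, 4) = 12
B (Player 2): min(19, 12, 3) = 3
K (Player 2): min(8, 4) = 4
L (Player 2): min(16, 12, 14) = 12
J (Player 1): max(4, 12) = 12
N (Player 2): min(11, 8, 19) = 8
M (Player 1): max(8, 19) = 19
I (Player 2): min(12, 19, 10) = 10
Root (Player 1): max(3, 10, 6) = 10

10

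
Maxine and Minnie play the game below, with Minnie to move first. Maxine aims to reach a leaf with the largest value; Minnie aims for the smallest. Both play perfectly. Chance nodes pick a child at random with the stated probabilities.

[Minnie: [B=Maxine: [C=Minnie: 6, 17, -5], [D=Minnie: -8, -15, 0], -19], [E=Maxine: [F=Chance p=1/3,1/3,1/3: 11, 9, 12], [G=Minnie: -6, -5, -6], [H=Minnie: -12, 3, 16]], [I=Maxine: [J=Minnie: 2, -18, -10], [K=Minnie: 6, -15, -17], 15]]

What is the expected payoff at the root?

C (Minnie): min(6, 17, -5) = -5
D (Minnie): min(-8, -15, 0) = -15
B (Maxine): max(-5, -15, -19) = -5
F (Chance): 1/3·11 + 1/3·9 + 1/3·12 = 10.67
G (Minnie): min(-6, -5, -6) = -6
H (Minnie): min(-12, 3, 16) = -12
E (Maxine): max(10.67, -6, -12) = 10.67
J (Minnie): min(2, -18, -10) = -18
K (Minnie): min(6, -15, -17) = -17
I (Maxine): max(-18, -17, 15) = 15
Root (Minnie): min(-5, 10.67, 15) = -5

-5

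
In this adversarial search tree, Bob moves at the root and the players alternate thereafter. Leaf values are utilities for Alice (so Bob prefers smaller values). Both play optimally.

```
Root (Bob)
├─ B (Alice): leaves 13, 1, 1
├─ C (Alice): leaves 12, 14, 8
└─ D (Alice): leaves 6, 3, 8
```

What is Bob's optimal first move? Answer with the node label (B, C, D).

B (Alice): max(13, 1, 1) = 13
C (Alice): max(12, 14, 8) = 14
D (Alice): max(6, 3, 8) = 8
Root (Bob): min(13, 14, 8) = 8
Bob picks the child with the lowest value: D (value 8).

D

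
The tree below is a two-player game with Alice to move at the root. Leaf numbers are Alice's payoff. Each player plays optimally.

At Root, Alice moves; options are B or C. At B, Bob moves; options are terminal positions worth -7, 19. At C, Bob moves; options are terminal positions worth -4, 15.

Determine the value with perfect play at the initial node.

B (Bob): min(-7, 19) = -7
C (Bob): min(-4, 15) = -4
Root (Alice): max(-7, -4) = -4

-4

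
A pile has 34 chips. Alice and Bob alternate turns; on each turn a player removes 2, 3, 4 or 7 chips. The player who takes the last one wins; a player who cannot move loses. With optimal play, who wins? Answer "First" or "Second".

Second

Positions where the player to move wins (W) vs loses (L):
i:   0  1  2  3  4  5  6  7  8  9 10 11 12 13 14 15 16 17 18 19 20 21 22 23 24 25 26 27 28 29 30 31 32 33 34
     L  L  W  W  W  W  L  W  W  W  W  L  L  W  W  W  W  L  W  W  W  W  L  L  W  W  W  W  L  W  W  W  W  L  L
Position 34 is L, so the second player wins.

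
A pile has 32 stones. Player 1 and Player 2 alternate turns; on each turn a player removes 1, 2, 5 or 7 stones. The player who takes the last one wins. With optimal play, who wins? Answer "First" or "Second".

First

Mark each pile size as W (mover wins) or L (mover loses):
i:   0  1  2  3  4  5  6  7  8  9 10 11 12 13 14 15 16 17 18 19 20 21 22 23 24 25 26 27 28 29 30 31 32
     L  W  W  L  W  W  L  W  W  L  W  W  L  W  W  L  W  W  L  W  W  L  W  W  L  W  W  L  W  W  L  W  W
Position 32 is W, so the first player wins.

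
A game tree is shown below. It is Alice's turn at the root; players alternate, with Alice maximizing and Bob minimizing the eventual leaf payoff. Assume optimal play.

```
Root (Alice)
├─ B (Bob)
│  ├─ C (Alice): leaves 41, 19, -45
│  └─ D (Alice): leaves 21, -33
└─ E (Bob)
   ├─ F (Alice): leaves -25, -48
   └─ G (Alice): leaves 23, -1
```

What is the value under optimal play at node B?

21

C: max(41, 19, -45) = 41
D: max(21, -33) = 21
B: min(41, 21) = 21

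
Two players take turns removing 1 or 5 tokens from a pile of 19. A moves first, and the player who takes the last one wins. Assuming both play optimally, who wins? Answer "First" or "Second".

Compute winning (W) and losing (L) positions by backward induction:
i:   0  1  2  3  4  5  6  7  8  9 10 11 12 13 14 15 16 17 18 19
     L  W  L  W  L  W  L  W  L  W  L  W  L  W  L  W  L  W  L  W
Position 19 is W, so the first player wins.

First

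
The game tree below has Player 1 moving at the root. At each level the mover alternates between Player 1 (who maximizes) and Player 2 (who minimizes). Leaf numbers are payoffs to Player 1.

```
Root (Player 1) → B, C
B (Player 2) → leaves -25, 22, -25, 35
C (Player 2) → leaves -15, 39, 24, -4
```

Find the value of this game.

-15

B (Player 2): min(-25, 22, -25, 35) = -25
C (Player 2): min(-15, 39, 24, -4) = -15
Root (Player 1): max(-25, -15) = -15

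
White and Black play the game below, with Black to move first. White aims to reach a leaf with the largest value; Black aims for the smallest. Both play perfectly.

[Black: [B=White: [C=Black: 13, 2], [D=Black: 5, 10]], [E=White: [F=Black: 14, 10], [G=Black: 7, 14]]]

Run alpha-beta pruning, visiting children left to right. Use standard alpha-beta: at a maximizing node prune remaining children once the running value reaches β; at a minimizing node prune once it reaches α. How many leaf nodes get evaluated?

C [α=-∞,β=+∞]: v=2
D [α=2,β=+∞]: v=5
B [α=-∞,β=+∞]: v=5
F [α=-∞,β=5]: v=10
E [α=-∞,β=5]: v=10 after child 1 ≥ β → β-cutoff, skip 1
Root [α=-∞,β=+∞]: v=5
Leaves evaluated: 6 of 8.

6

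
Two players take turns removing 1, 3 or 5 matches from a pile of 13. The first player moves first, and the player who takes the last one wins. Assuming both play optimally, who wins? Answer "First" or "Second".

Mark each pile size as W (mover wins) or L (mover loses):
i:   0  1  2  3  4  5  6  7  8  9 10 11 12 13
     L  W  L  W  L  W  L  W  L  W  L  W  L  W
Position 13 is W, so the first player wins.

First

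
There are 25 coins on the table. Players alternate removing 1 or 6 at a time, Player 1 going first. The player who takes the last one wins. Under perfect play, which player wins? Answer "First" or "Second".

i:   0  1  2  3  4  5  6  7  8  9 10 11 12 13 14 15 16 17 18 19 20 21 22 23 24 25
     L  W  L  W  L  W  W  L  W  L  W  L  W  W  L  W  L  W  L  W  W  L  W  L  W  L
Position 25 is L, so the second player wins.

Second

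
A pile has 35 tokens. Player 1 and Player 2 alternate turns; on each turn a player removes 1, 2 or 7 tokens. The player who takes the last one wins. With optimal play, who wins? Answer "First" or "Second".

Mark each pile size as W (mover wins) or L (mover loses):
i:   0  1  2  3  4  5  6  7  8  9 10 11 12 13 14 15 16 17 18 19 20 21 22 23 24 25 26 27 28 29 30 31 32 33 34 35
     L  W  W  L  W  W  L  W  W  L  W  W  L  W  W  L  W  W  L  W  W  L  W  W  L  W  W  L  W  W  L  W  W  L  W  W
Position 35 is W, so the first player wins.

First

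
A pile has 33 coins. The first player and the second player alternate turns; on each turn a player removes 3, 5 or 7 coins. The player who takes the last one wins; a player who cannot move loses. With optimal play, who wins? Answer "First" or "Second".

First

Mark each pile size as W (mover wins) or L (mover loses):
i:   0  1  2  3  4  5  6  7  8  9 10 11 12 13 14 15 16 17 18 19 20 21 22 23 24 25 26 27 28 29 30 31 32 33
     L  L  L  W  W  W  W  W  W  W  L  L  L  W  W  W  W  W  W  W  L  L  L  W  W  W  W  W  W  W  L  L  L  W
Position 33 is W, so the first player wins.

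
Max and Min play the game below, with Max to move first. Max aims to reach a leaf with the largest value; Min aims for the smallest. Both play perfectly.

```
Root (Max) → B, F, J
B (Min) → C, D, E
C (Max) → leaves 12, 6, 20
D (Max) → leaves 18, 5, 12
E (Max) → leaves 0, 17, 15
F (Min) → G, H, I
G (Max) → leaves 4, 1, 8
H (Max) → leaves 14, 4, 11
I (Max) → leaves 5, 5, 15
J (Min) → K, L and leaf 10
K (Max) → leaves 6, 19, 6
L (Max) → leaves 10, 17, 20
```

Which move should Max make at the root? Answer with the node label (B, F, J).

C (Max): max(12, 6, 20) = 20
D (Max): max(18, 5, 12) = 18
E (Max): max(0, 17, 15) = 17
B (Min): min(20, 18, 17) = 17
G (Max): max(4, 1, 8) = 8
H (Max): max(14, 4, 11) = 14
I (Max): max(5, 5, 15) = 15
F (Min): min(8, 14, 15) = 8
K (Max): max(6, 19, 6) = 19
L (Max): max(10, 17, 20) = 20
J (Min): min(19, 20, 10) = 10
Root (Max): max(17, 8, 10) = 17
Max picks the child with the highest value: B (value 17).

B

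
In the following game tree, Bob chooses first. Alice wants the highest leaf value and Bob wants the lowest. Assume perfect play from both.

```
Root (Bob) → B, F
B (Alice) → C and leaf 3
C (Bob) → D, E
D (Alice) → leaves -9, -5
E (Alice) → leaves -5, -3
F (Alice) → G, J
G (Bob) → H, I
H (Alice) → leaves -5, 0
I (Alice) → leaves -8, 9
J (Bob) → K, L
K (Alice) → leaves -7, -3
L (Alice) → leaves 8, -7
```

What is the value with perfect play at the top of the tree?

D (Alice): max(-9, -5) = -5
E (Alice): max(-5, -3) = -3
C (Bob): min(-5, -3) = -5
B (Alice): max(-5, 3) = 3
H (Alice): max(-5, 0) = 0
I (Alice): max(-8, 9) = 9
G (Bob): min(0, 9) = 0
K (Alice): max(-7, -3) = -3
L (Alice): max(8, -7) = 8
J (Bob): min(-3, 8) = -3
F (Alice): max(0, -3) = 0
Root (Bob): min(3, 0) = 0

0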